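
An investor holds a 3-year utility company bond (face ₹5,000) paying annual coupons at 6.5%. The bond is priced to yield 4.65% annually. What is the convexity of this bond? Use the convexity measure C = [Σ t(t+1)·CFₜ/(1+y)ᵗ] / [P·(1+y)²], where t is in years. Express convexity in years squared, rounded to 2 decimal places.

With y = 0.0465:
  t   CF        PV=CF/(1+0.0465)^t    t·PV        t(t+1)·PV
  1       325.00       310.5590       310.5590         621.1180
  2       325.00       296.7597       593.5194       1,780.5581
  3     5,325.00     4,646.2429    13,938.7288      55,754.9153
  Σ                  5,253.5616    14,842.8072      58,156.5914
P = 5,253.5616.
Convexity = Σ t(t+1)·PV / [P·(1+y)²] = 58,156.5914 / (5,253.5616 × 1.095162) = 10.10803.

10.11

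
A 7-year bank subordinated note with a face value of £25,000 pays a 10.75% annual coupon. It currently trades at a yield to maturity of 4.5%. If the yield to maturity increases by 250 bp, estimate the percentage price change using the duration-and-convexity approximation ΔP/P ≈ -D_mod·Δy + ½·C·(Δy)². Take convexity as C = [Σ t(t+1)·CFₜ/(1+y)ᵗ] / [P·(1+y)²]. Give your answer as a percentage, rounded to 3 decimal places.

-12.071%

With y = 0.045:
  t   CF        PV=CF/(1+0.045)^t    t·PV        t(t+1)·PV
  1     2,687.50     2,571.7703     2,571.7703       5,143.5407
  2     2,687.50     2,461.0242     4,922.0485      14,766.1455
  3     2,687.50     2,355.0471     7,065.1414      28,260.5655
  4     2,687.50     2,253.6336     9,014.5344      45,072.6722
  5     2,687.50     2,156.5872    10,782.9359      64,697.6156
  6     2,687.50     2,063.7198    12,382.3188      86,676.2315
  7    27,687.50    20,345.5629   142,418.9405   1,139,351.5236
  Σ                 34,207.3452   189,157.6898   1,383,968.2946
P = 34,207.3452; D_Mac = 5.52974 yrs; D_mod = 5.29162 yrs; C = 37.04880.
Duration effect: -5.29162 × (+0.025) = -0.132290
Convexity effect: 0.5 × 37.04880 × (0.025)² = +0.0115778
ΔP/P ≈ -0.132290 + 0.0115778 = -0.120713 = -12.0713%.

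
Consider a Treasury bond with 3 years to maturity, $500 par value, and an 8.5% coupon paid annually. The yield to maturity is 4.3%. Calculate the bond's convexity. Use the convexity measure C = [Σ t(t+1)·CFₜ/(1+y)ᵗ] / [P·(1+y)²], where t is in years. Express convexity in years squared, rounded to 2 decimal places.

With y = 0.043:
  t   CF        PV=CF/(1+0.043)^t    t·PV        t(t+1)·PV
  1        42.50        40.7478        40.7478          81.4957
  2        42.50        39.0679        78.1358         234.4075
  3       542.50       478.1309     1,434.3927       5,737.5709
  Σ                    557.9467     1,553.2764       6,053.4741
P = 557.9467.
Convexity = Σ t(t+1)·PV / [P·(1+y)²] = 6,053.4741 / (557.9467 × 1.087849) = 9.97340.

9.97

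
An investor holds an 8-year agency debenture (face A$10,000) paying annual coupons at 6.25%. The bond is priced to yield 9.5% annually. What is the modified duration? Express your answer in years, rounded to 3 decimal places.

5.810 years

Periodic yield y = 0.095. First find Macaulay duration:
  t   CF        PV=CF/(1+0.095)^t    t·PV
  1       625.00       570.7763       570.7763
  2       625.00       521.2569     1,042.5137
  3       625.00       476.0337     1,428.1010
  4       625.00       434.7339     1,738.9357
  5       625.00       397.0173     1,985.0865
  6       625.00       362.5729     2,175.4372
  7       625.00       331.1168     2,317.8174
  8    10,625.00     5,140.6257    41,125.0058
  Σ                  8,234.1334    52,383.6736
P = 8,234.1334; Macaulay duration = 52,383.6736 / 8,234.1334 = 6.36177 years.
Modified duration = D_Mac / (1 + y) = 6.36177 / 1.095 = 5.80984 years.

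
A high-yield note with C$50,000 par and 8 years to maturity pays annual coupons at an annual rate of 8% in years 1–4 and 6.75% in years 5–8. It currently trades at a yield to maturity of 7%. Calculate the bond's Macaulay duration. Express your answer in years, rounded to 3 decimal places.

Periodic yield y = 0.07. Discount each cash flow and weight by its year:
  t   CF        PV=CF/(1+0.07)^t    t·PV
  1     4,000.00     3,738.3178     3,738.3178
  2     4,000.00     3,493.7549     6,987.5098
  3     4,000.00     3,265.1915     9,795.5745
  4     4,000.00     3,051.5808    12,206.3234
  5     3,375.00     2,406.3284    12,031.6418
  6     3,375.00     2,248.9050    13,493.4300
  7     3,375.00     2,101.7804    14,712.4627
  8    53,375.00    31,064.7360   248,517.8876
  Σ                 51,370.5947   321,483.1476
Price P = Σ PV = 51,370.5947.
Macaulay duration = Σ(t·PV) / P = 321,483.1476 / 51,370.5947 = 6.25812 years.

6.258 years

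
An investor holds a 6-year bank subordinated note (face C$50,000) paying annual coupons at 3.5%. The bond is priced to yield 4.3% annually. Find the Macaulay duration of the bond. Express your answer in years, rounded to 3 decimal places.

5.503 years

Periodic yield y = 0.043. Discount each cash flow and weight by its year:
  t   CF        PV=CF/(1+0.043)^t    t·PV
  1     1,750.00     1,677.8523     1,677.8523
  2     1,750.00     1,608.6791     3,217.3583
  3     1,750.00     1,542.3578     4,627.0733
  4     1,750.00     1,478.7706     5,915.0825
  5     1,750.00     1,417.8050     7,089.0250
  6    51,750.00    40,198.0053   241,188.0321
  Σ                 47,923.4702   263,714.4235
Price P = Σ PV = 47,923.4702.
Macaulay duration = Σ(t·PV) / P = 263,714.4235 / 47,923.4702 = 5.50282 years.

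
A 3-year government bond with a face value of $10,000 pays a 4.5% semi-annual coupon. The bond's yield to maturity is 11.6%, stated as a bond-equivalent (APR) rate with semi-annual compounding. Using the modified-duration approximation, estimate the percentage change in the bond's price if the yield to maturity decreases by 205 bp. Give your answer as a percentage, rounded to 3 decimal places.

Periodic yield y = 0.058. Modified duration first:
  t   CF        PV=CF/(1+0.058)^t    t·PV
  1       225.00       212.6654       212.6654
  2       225.00       201.0070       402.0140
  3       225.00       189.9877       569.9631
  4       225.00       179.5725       718.2900
  5       225.00       169.7283       848.6413
  6    10,225.00     7,290.3656    43,742.1938
  Σ                  8,243.3265    46,493.7678
P = 8,243.3265; D_Mac = 5.64017 half-year periods = 2.82009 yrs; D_mod = 2.82009/(1+0.058) = 2.66549 yrs.
ΔP/P ≈ -D_mod · Δy = -2.66549 × (-0.0205) = +0.054642 = +5.4642%.

+5.464%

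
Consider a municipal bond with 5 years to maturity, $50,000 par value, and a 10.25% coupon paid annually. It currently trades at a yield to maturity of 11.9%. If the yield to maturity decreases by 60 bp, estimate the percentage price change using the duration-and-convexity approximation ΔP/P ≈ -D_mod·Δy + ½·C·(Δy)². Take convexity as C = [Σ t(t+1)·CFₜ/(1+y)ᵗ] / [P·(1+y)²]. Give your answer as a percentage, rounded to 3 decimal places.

With y = 0.119:
  t   CF        PV=CF/(1+0.119)^t    t·PV        t(t+1)·PV
  1     5,125.00     4,579.9821     4,579.9821       9,159.9643
  2     5,125.00     4,092.9242     8,185.8483      24,557.5449
  3     5,125.00     3,657.6623    10,972.9870      43,891.9480
  4     5,125.00     3,268.6884    13,074.7537      65,373.7683
  5    55,125.00    31,419.4204   157,097.1022     942,582.6132
  Σ                 47,018.6775   193,910.6733   1,085,565.8387
P = 47,018.6775; D_Mac = 4.12412 yrs; D_mod = 3.68554 yrs; C = 18.43850.
Duration effect: -3.68554 × (-0.006) = +0.022113
Convexity effect: 0.5 × 18.43850 × (-0.006)² = +0.0003319
ΔP/P ≈ +0.022113 + 0.0003319 = +0.022445 = +2.2445%.

+2.245%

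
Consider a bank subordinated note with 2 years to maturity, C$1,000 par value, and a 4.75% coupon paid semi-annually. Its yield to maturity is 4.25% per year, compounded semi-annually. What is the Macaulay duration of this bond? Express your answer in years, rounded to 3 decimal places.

1.932 years

Periodic yield y = 0.02125. Discount each cash flow and weight by its period:
  t   CF        PV=CF/(1+0.02125)^t    t·PV
  1        23.75        23.2558        23.2558
  2        23.75        22.7719        45.5438
  3        23.75        22.2981        66.8942
  4     1,023.75       941.1647     3,764.6589
  Σ                  1,009.4905     3,900.3527
Price P = Σ PV = 1,009.4905.
Macaulay duration = Σ(t·PV) / P = 3,900.3527 / 1,009.4905 = 3.86368 half-year periods.
In years: 3.86368 / 2 = 1.93184 years.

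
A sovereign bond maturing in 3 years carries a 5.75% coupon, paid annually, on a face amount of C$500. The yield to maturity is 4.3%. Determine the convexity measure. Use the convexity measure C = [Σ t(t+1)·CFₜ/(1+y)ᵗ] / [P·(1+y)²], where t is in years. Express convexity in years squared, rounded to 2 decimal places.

With y = 0.043:
  t   CF        PV=CF/(1+0.043)^t    t·PV        t(t+1)·PV
  1        28.75        27.5647        27.5647          55.1294
  2        28.75        26.4283        52.8566         158.5698
  3       528.75       466.0124     1,398.0371       5,592.1486
  Σ                    520.0054     1,478.4585       5,805.8478
P = 520.0054.
Convexity = Σ t(t+1)·PV / [P·(1+y)²] = 5,805.8478 / (520.0054 × 1.087849) = 10.26335.

10.26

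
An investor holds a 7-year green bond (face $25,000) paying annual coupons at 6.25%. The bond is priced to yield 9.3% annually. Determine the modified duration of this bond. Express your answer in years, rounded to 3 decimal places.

Periodic yield y = 0.093. First find Macaulay duration:
  t   CF        PV=CF/(1+0.093)^t    t·PV
  1     1,562.50     1,429.5517     1,429.5517
  2     1,562.50     1,307.9155     2,615.8311
  3     1,562.50     1,196.6290     3,589.8871
  4     1,562.50     1,094.8116     4,379.2463
  5     1,562.50     1,001.6574     5,008.2871
  6     1,562.50       916.4295     5,498.5769
  7    26,562.50    14,253.7066    99,775.9459
  Σ                 21,200.7013   122,297.3262
P = 21,200.7013; Macaulay duration = 122,297.3262 / 21,200.7013 = 5.76855 years.
Modified duration = D_Mac / (1 + y) = 5.76855 / 1.093 = 5.27772 years.

5.278 years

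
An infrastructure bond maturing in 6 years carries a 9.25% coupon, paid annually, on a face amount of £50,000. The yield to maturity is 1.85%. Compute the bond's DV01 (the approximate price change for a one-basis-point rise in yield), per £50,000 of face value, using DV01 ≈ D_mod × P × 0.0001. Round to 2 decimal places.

Periodic yield y = 0.0185.
  t   CF        PV=CF/(1+0.0185)^t    t·PV
  1     4,625.00     4,540.9917     4,540.9917
  2     4,625.00     4,458.5092     8,917.0185
  3     4,625.00     4,377.5250    13,132.5751
  4     4,625.00     4,298.0118    17,192.0472
  5     4,625.00     4,219.9429    21,099.7143
  6    54,625.00    48,935.6375   293,613.8247
  Σ                 70,830.6180   358,496.1714
P = 70,830.6180; D_Mac = 5.06132 yrs; D_mod = 4.96938 yrs.
DV01 ≈ 4.96938 × 70,830.6180 × 0.0001 = 35.198446.

£35.20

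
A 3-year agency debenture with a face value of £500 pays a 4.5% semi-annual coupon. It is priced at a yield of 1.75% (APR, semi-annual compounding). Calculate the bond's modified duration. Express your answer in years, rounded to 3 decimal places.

2.822 years

Periodic yield y = 0.00875. First find Macaulay duration:
  t   CF        PV=CF/(1+0.00875)^t    t·PV
  1        11.25        11.1524        11.1524
  2        11.25        11.0557        22.1114
  3        11.25        10.9598        32.8793
  4        11.25        10.8647        43.4589
  5        11.25        10.7705        53.8524
  6       511.25       485.2126     2,911.2754
  Σ                    540.0156     3,074.7297
P = 540.0156; Macaulay duration = 3,074.7297 / 540.0156 = 5.69378 half-year periods = 2.84689 years.
Modified duration = D_Mac / (1 + y) = 2.84689 / 1.00875 = 2.82220 years.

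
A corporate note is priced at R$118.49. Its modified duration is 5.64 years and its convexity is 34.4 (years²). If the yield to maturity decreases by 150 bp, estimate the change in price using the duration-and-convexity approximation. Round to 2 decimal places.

+R$10.48

Duration effect: -D_mod·Δy = -5.64 × (-0.015) = +0.084600
Convexity effect: ½·C·(Δy)² = 0.5 × 34.4 × (-0.015)² = +0.0038700
ΔP/P ≈ +0.084600 + 0.0038700 = +0.088470
ΔP ≈ 118.49 × (+0.088470) = +10.4828103.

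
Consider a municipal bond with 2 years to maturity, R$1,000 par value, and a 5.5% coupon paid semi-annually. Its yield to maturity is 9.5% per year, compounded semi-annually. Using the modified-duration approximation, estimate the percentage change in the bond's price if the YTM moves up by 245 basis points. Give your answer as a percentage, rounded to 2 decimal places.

-4.49%

Periodic yield y = 0.0475. Modified duration first:
  t   CF        PV=CF/(1+0.0475)^t    t·PV
  1        27.50        26.2530        26.2530
  2        27.50        25.0625        50.1250
  3        27.50        23.9260        71.7781
  4     1,027.50       853.4257     3,413.7027
  Σ                    928.6672     3,561.8588
P = 928.6672; D_Mac = 3.83545 half-year periods = 1.91773 yrs; D_mod = 1.91773/(1+0.0475) = 1.83076 yrs.
ΔP/P ≈ -D_mod · Δy = -1.83076 × (+0.0245) = -0.044854 = -4.4854%.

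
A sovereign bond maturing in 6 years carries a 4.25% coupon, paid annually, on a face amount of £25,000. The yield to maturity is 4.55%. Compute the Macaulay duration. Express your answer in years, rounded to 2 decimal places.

5.42 years

Periodic yield y = 0.0455. Discount each cash flow and weight by its year:
  t   CF        PV=CF/(1+0.0455)^t    t·PV
  1     1,062.50     1,016.2602     1,016.2602
  2     1,062.50       972.0327     1,944.0654
  3     1,062.50       929.7300     2,789.1899
  4     1,062.50       889.2683     3,557.0730
  5     1,062.50       850.5674     4,252.8372
  6    26,062.50    19,955.9244   119,735.5462
  Σ                 24,613.7829   133,294.9719
Price P = Σ PV = 24,613.7829.
Macaulay duration = Σ(t·PV) / P = 133,294.9719 / 24,613.7829 = 5.41546 years.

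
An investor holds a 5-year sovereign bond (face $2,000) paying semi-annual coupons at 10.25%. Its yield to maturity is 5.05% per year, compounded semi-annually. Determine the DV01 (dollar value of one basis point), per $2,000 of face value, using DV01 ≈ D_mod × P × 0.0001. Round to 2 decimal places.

Periodic yield y = 0.02525.
  t   CF        PV=CF/(1+0.02525)^t    t·PV
  1       102.50        99.9756        99.9756
  2       102.50        97.5134       195.0268
  3       102.50        95.1118       285.3355
  4       102.50        92.7694       371.0776
  5       102.50        90.4847       452.4233
  6       102.50        88.2562       529.5372
  7       102.50        86.0826       602.5783
  8       102.50        83.9626       671.7004
  9       102.50        81.8947       737.0524
  10    2,102.50     1,638.4690    16,384.6898
  Σ                  2,454.5200    20,329.3970
P = 2,454.5200; D_Mac = 8.28243 half-year periods = 4.14122 yrs; D_mod = 4.03923 yrs.
DV01 ≈ 4.03923 × 2,454.5200 × 0.0001 = 0.991436.

$0.99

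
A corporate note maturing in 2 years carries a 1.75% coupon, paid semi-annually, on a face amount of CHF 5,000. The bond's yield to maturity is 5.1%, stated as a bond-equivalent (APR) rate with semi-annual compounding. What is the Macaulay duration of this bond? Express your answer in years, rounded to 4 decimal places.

Periodic yield y = 0.0255. Discount each cash flow and weight by its period:
  t   CF        PV=CF/(1+0.0255)^t    t·PV
  1        43.75        42.6621        42.6621
  2        43.75        41.6013        83.2026
  3        43.75        40.5668       121.7005
  4     5,043.75     4,560.4835    18,241.9342
  Σ                  4,685.3138    18,489.4994
Price P = Σ PV = 4,685.3138.
Macaulay duration = Σ(t·PV) / P = 18,489.4994 / 4,685.3138 = 3.94627 half-year periods.
In years: 3.94627 / 2 = 1.97313 years.

1.9731 years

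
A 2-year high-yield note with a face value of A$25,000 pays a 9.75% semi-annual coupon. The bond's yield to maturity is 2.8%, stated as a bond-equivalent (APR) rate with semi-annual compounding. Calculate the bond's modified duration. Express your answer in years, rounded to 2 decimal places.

1.85 years

Periodic yield y = 0.014. First find Macaulay duration:
  t   CF        PV=CF/(1+0.014)^t    t·PV
  1     1,218.75     1,201.9231     1,201.9231
  2     1,218.75     1,185.3285     2,370.6570
  3     1,218.75     1,168.9630     3,506.8890
  4    26,218.75    24,800.4843    99,201.9374
  Σ                 28,356.6989   106,281.4064
P = 28,356.6989; Macaulay duration = 106,281.4064 / 28,356.6989 = 3.74802 half-year periods = 1.87401 years.
Modified duration = D_Mac / (1 + y) = 1.87401 / 1.014 = 1.84813 years.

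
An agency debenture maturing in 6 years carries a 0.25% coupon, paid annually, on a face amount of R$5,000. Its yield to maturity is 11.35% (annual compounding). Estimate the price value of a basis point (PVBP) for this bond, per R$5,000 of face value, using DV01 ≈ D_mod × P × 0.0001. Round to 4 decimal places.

Periodic yield y = 0.1135.
  t   CF        PV=CF/(1+0.1135)^t    t·PV
  1        12.50        11.2259        11.2259
  2        12.50        10.0816        20.1632
  3        12.50         9.0540        27.1619
  4        12.50         8.1311        32.5244
  5        12.50         7.3023        36.5114
  6     5,012.50     2,629.7415    15,778.4489
  Σ                  2,675.5363    15,906.0357
P = 2,675.5363; D_Mac = 5.94499 yrs; D_mod = 5.33901 yrs.
DV01 ≈ 5.33901 × 2,675.5363 × 0.0001 = 1.428472.

R$1.4285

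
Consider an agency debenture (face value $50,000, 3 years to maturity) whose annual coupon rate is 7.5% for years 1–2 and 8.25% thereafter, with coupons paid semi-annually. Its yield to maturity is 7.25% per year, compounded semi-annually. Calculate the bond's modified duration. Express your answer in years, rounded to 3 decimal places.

2.647 years

Periodic yield y = 0.03625. First find Macaulay duration:
  t   CF        PV=CF/(1+0.03625)^t    t·PV
  1     1,875.00     1,809.4089     1,809.4089
  2     1,875.00     1,746.1124     3,492.2247
  3     1,875.00     1,685.0300     5,055.0900
  4     1,875.00     1,626.0845     6,504.3378
  5     2,062.50     1,726.1210     8,630.6051
  6    52,062.50    42,047.2655   252,283.5931
  Σ                 50,640.0223   277,775.2597
P = 50,640.0223; Macaulay duration = 277,775.2597 / 50,640.0223 = 5.48529 half-year periods = 2.74265 years.
Modified duration = D_Mac / (1 + y) = 2.74265 / 1.03625 = 2.64670 years.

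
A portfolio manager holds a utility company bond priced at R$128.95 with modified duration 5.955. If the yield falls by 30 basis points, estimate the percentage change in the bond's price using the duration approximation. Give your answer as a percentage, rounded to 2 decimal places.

+1.79%

Duration approximation: ΔP/P ≈ -D_mod · Δy = -5.955 × (-0.003) = +0.017865.
As a percentage: +1.7865%.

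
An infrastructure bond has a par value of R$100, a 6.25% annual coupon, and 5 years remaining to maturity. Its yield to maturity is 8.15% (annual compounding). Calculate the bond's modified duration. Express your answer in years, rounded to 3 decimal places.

Periodic yield y = 0.0815. First find Macaulay duration:
  t   CF        PV=CF/(1+0.0815)^t    t·PV
  1         6.25         5.7790         5.7790
  2         6.25         5.3435        10.6870
  3         6.25         4.9408        14.8225
  4         6.25         4.5685        18.2740
  5       106.25        71.8119       359.0594
  Σ                     92.4437       408.6220
P = 92.4437; Macaulay duration = 408.6220 / 92.4437 = 4.42022 years.
Modified duration = D_Mac / (1 + y) = 4.42022 / 1.0815 = 4.08712 years.

4.087 years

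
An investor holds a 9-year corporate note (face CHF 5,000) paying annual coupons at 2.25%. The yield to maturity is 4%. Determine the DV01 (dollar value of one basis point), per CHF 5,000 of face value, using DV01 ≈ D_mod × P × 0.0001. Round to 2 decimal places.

Periodic yield y = 0.04.
  t   CF        PV=CF/(1+0.04)^t    t·PV
  1       112.50       108.1731       108.1731
  2       112.50       104.0126       208.0251
  3       112.50       100.0121       300.0363
  4       112.50        96.1655       384.6619
  5       112.50        92.4668       462.3340
  6       112.50        88.9104       533.4623
  7       112.50        85.4908       598.4353
  8       112.50        82.2026       657.6212
  9     5,112.50     3,591.9747    32,327.7722
  Σ                  4,349.4085    35,580.5213
P = 4,349.4085; D_Mac = 8.18054 yrs; D_mod = 7.86591 yrs.
DV01 ≈ 7.86591 × 4,349.4085 × 0.0001 = 3.421204.

CHF 3.42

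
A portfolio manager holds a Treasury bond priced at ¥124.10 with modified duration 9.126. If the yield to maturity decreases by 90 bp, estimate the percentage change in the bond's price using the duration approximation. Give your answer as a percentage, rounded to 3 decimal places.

Duration approximation: ΔP/P ≈ -D_mod · Δy = -9.126 × (-0.009) = +0.082134.
As a percentage: +8.2134%.

+8.213%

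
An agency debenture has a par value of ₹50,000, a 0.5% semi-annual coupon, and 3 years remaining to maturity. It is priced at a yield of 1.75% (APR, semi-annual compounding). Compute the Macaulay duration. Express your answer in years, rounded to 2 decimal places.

2.98 years

Periodic yield y = 0.00875. Discount each cash flow and weight by its period:
  t   CF        PV=CF/(1+0.00875)^t    t·PV
  1       125.00       123.9157       123.9157
  2       125.00       122.8409       245.6818
  3       125.00       121.7753       365.3260
  4       125.00       120.7191       482.8762
  5       125.00       119.6719       598.3596
  6    50,125.00    47,572.1850   285,433.1101
  Σ                 48,181.1080   287,249.2695
Price P = Σ PV = 48,181.1080.
Macaulay duration = Σ(t·PV) / P = 287,249.2695 / 48,181.1080 = 5.96187 half-year periods.
In years: 5.96187 / 2 = 2.98093 years.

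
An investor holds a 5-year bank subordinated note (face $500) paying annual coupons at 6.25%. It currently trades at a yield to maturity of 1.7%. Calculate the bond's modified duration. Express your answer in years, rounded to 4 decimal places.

4.4279 years

Periodic yield y = 0.017. First find Macaulay duration:
  t   CF        PV=CF/(1+0.017)^t    t·PV
  1        31.25        30.7276        30.7276
  2        31.25        30.2140        60.4280
  3        31.25        29.7089        89.1268
  4        31.25        29.2123       116.8493
  5       531.25       488.3084     2,441.5419
  Σ                    608.1713     2,738.6737
P = 608.1713; Macaulay duration = 2,738.6737 / 608.1713 = 4.50313 years.
Modified duration = D_Mac / (1 + y) = 4.50313 / 1.017 = 4.42786 years.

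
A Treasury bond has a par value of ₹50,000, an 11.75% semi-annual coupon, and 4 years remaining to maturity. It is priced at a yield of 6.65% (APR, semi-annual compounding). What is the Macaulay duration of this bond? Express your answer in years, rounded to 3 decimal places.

Periodic yield y = 0.03325. Discount each cash flow and weight by its period:
  t   CF        PV=CF/(1+0.03325)^t    t·PV
  1     2,937.50     2,842.9712     2,842.9712
  2     2,937.50     2,751.4844     5,502.9687
  3     2,937.50     2,662.9415     7,988.8246
  4     2,937.50     2,577.2480    10,308.9922
  5     2,937.50     2,494.3122    12,471.5608
  6     2,937.50     2,414.0452    14,484.2710
  7     2,937.50     2,336.3612    16,354.5281
  8    52,937.50    40,749.2966   325,994.3725
  Σ                 58,828.6602   395,948.4892
Price P = Σ PV = 58,828.6602.
Macaulay duration = Σ(t·PV) / P = 395,948.4892 / 58,828.6602 = 6.73054 half-year periods.
In years: 6.73054 / 2 = 3.36527 years.

3.365 years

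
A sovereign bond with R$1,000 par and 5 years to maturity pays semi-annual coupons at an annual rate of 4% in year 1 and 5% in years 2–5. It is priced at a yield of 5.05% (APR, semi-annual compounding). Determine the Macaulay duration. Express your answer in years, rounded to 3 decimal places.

Periodic yield y = 0.02525. Discount each cash flow and weight by its period:
  t   CF        PV=CF/(1+0.02525)^t    t·PV
  1        20.00        19.5074        19.5074
  2        20.00        19.0270        38.0540
  3        25.00        23.1980        69.5940
  4        25.00        22.6267        90.5067
  5        25.00        22.0694       110.3472
  6        25.00        21.5259       129.1554
  7        25.00        20.9958       146.9703
  8        25.00        20.4787       163.8294
  9        25.00        19.9743       179.7689
  10    1,025.00       798.7780     7,987.7798
  Σ                    988.1812     8,935.5132
Price P = Σ PV = 988.1812.
Macaulay duration = Σ(t·PV) / P = 8,935.5132 / 988.1812 = 9.04238 half-year periods.
In years: 9.04238 / 2 = 4.52119 years.

4.521 years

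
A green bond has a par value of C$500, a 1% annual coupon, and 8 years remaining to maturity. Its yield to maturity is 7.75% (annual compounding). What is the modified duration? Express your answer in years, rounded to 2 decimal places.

7.08 years

Periodic yield y = 0.0775. First find Macaulay duration:
  t   CF        PV=CF/(1+0.0775)^t    t·PV
  1         5.00         4.6404         4.6404
  2         5.00         4.3066         8.6132
  3         5.00         3.9969        11.9906
  4         5.00         3.7094        14.8375
  5         5.00         3.4426        17.2129
  6         5.00         3.1950        19.1698
  7         5.00         2.9652        20.7562
  8       505.00       277.9413     2,223.5307
  Σ                    304.1973     2,320.7512
P = 304.1973; Macaulay duration = 2,320.7512 / 304.1973 = 7.62910 years.
Modified duration = D_Mac / (1 + y) = 7.62910 / 1.0775 = 7.08037 years.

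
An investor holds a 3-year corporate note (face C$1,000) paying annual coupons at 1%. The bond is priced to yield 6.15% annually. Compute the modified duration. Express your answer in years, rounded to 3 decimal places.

Periodic yield y = 0.0615. First find Macaulay duration:
  t   CF        PV=CF/(1+0.0615)^t    t·PV
  1        10.00         9.4206         9.4206
  2        10.00         8.8748        17.7497
  3     1,010.00       844.4256     2,533.2767
  Σ                    862.7210     2,560.4470
P = 862.7210; Macaulay duration = 2,560.4470 / 862.7210 = 2.96787 years.
Modified duration = D_Mac / (1 + y) = 2.96787 / 1.0615 = 2.79592 years.

2.796 years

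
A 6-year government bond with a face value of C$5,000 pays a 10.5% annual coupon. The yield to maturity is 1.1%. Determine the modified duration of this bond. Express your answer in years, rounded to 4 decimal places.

4.9504 years

Periodic yield y = 0.011. First find Macaulay duration:
  t   CF        PV=CF/(1+0.011)^t    t·PV
  1       525.00       519.2878       519.2878
  2       525.00       513.6378     1,027.2756
  3       525.00       508.0493     1,524.1478
  4       525.00       502.5215     2,010.0862
  5       525.00       497.0539     2,485.2697
  6     5,525.00     5,173.9872    31,043.9231
  Σ                  7,714.5376    38,609.9903
P = 7,714.5376; Macaulay duration = 38,609.9903 / 7,714.5376 = 5.00484 years.
Modified duration = D_Mac / (1 + y) = 5.00484 / 1.011 = 4.95038 years.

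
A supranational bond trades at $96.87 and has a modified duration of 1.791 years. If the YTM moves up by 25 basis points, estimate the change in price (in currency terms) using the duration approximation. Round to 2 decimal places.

-$0.43

Duration approximation: ΔP/P ≈ -D_mod · Δy = -1.791 × (+0.0025) = -0.0044775.
ΔP ≈ 96.87 × (-0.0044775) = -0.433735425.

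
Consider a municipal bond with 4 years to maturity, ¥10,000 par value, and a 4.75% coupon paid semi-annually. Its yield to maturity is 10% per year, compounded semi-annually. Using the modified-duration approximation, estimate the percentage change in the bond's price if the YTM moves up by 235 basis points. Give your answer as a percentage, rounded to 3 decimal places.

Periodic yield y = 0.05. Modified duration first:
  t   CF        PV=CF/(1+0.05)^t    t·PV
  1       237.50       226.1905       226.1905
  2       237.50       215.4195       430.8390
  3       237.50       205.1614       615.4843
  4       237.50       195.3918       781.5674
  5       237.50       186.0875       930.4373
  6       237.50       177.2262     1,063.3569
  7       237.50       168.7868     1,181.5077
  8    10,237.50     6,929.1430    55,433.1438
  Σ                  8,303.4067    60,662.5268
P = 8,303.4067; D_Mac = 7.30574 half-year periods = 3.65287 yrs; D_mod = 3.65287/(1+0.05) = 3.47892 yrs.
ΔP/P ≈ -D_mod · Δy = -3.47892 × (+0.0235) = -0.081755 = -8.1755%.

-8.175%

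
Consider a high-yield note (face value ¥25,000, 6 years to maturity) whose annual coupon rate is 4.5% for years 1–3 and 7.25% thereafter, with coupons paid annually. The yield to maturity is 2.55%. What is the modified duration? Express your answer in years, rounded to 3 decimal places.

5.263 years

Periodic yield y = 0.0255. First find Macaulay duration:
  t   CF        PV=CF/(1+0.0255)^t    t·PV
  1     1,125.00     1,097.0258     1,097.0258
  2     1,125.00     1,069.7473     2,139.4946
  3     1,125.00     1,043.1470     3,129.4411
  4     1,812.50     1,638.8355     6,555.3419
  5     1,812.50     1,598.0843     7,990.4216
  6    26,812.50    23,052.7808   138,316.6850
  Σ                 29,499.6208   159,228.4100
P = 29,499.6208; Macaulay duration = 159,228.4100 / 29,499.6208 = 5.39764 years.
Modified duration = D_Mac / (1 + y) = 5.39764 / 1.0255 = 5.26343 years.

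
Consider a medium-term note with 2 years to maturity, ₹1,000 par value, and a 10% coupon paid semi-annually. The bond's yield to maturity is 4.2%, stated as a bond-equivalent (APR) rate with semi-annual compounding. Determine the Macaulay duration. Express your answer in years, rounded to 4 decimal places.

1.8695 years

Periodic yield y = 0.021. Discount each cash flow and weight by its period:
  t   CF        PV=CF/(1+0.021)^t    t·PV
  1        50.00        48.9716        48.9716
  2        50.00        47.9643        95.9287
  3        50.00        46.9778       140.9334
  4     1,050.00       966.2429     3,864.9717
  Σ                  1,110.1567     4,150.8055
Price P = Σ PV = 1,110.1567.
Macaulay duration = Σ(t·PV) / P = 4,150.8055 / 1,110.1567 = 3.73894 half-year periods.
In years: 3.73894 / 2 = 1.86947 years.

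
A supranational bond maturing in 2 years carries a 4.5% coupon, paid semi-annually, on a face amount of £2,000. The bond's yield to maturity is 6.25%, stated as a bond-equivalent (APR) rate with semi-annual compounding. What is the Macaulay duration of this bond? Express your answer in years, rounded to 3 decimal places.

Periodic yield y = 0.03125. Discount each cash flow and weight by its period:
  t   CF        PV=CF/(1+0.03125)^t    t·PV
  1        45.00        43.6364        43.6364
  2        45.00        42.3140        84.6281
  3        45.00        41.0318       123.0954
  4     2,045.00     1,808.1625     7,232.6501
  Σ                  1,935.1448     7,484.0100
Price P = Σ PV = 1,935.1448.
Macaulay duration = Σ(t·PV) / P = 7,484.0100 / 1,935.1448 = 3.86742 half-year periods.
In years: 3.86742 / 2 = 1.93371 years.

1.934 years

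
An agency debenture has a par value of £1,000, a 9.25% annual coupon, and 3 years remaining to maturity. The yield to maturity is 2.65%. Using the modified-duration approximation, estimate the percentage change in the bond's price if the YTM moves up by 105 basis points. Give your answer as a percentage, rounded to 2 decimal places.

Periodic yield y = 0.0265. Modified duration first:
  t   CF        PV=CF/(1+0.0265)^t    t·PV
  1        92.50        90.1120        90.1120
  2        92.50        87.7857       175.5714
  3     1,092.50     1,010.0540     3,030.1619
  Σ                  1,187.9517     3,295.8454
P = 1,187.9517; D_Mac = 2.77439 yrs; D_mod = 2.77439/(1+0.0265) = 2.70277 yrs.
ΔP/P ≈ -D_mod · Δy = -2.70277 × (+0.0105) = -0.028379 = -2.8379%.

-2.84%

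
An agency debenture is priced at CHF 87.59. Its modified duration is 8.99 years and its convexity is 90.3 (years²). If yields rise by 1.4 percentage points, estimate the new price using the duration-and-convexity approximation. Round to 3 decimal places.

CHF 77.341

Duration effect: -D_mod·Δy = -8.99 × (+0.014) = -0.125860
Convexity effect: ½·C·(Δy)² = 0.5 × 90.3 × (0.014)² = +0.0088494
ΔP/P ≈ -0.125860 + 0.0088494 = -0.1170106
New price ≈ 87.59 × (1 - 0.1170106) = 77.341041546.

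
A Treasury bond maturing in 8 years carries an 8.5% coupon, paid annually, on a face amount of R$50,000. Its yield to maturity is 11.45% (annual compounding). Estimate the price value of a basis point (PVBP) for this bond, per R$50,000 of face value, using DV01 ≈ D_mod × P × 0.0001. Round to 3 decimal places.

R$22.683

Periodic yield y = 0.1145.
  t   CF        PV=CF/(1+0.1145)^t    t·PV
  1     4,250.00     3,813.3692     3,813.3692
  2     4,250.00     3,421.5964     6,843.1929
  3     4,250.00     3,070.0731     9,210.2192
  4     4,250.00     2,754.6640    11,018.6561
  5     4,250.00     2,471.6591    12,358.2954
  6     4,250.00     2,217.7291    13,306.3745
  7     4,250.00     1,989.8870    13,929.2092
  8    54,250.00    22,790.7785   182,326.2279
  Σ                 42,529.7564   252,805.5444
P = 42,529.7564; D_Mac = 5.94420 yrs; D_mod = 5.33352 yrs.
DV01 ≈ 5.33352 × 42,529.7564 × 0.0001 = 22.683315.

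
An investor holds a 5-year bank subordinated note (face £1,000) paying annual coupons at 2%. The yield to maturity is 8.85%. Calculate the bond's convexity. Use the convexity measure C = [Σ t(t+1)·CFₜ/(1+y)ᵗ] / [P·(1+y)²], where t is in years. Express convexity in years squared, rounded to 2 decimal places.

With y = 0.0885:
  t   CF        PV=CF/(1+0.0885)^t    t·PV        t(t+1)·PV
  1        20.00        18.3739        18.3739          36.7478
  2        20.00        16.8800        33.7601         101.2802
  3        20.00        15.5076        46.5228         186.0912
  4        20.00        14.2468        56.9871         284.9353
  5     1,020.00       667.5104     3,337.5518      20,025.3105
  Σ                    732.5187     3,493.1956      20,634.3651
P = 732.5187.
Convexity = Σ t(t+1)·PV / [P·(1+y)²] = 20,634.3651 / (732.5187 × 1.184832) = 23.77473.

23.77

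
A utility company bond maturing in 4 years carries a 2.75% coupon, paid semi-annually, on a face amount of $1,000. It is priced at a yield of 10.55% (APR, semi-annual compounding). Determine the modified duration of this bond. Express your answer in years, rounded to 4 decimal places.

3.5900 years

Periodic yield y = 0.05275. First find Macaulay duration:
  t   CF        PV=CF/(1+0.05275)^t    t·PV
  1        13.75        13.0610        13.0610
  2        13.75        12.4066        24.8132
  3        13.75        11.7849        35.3548
  4        13.75        11.1944        44.7777
  5        13.75        10.6335        53.1675
  6        13.75        10.1007        60.6042
  7        13.75         9.5946        67.1621
  8     1,013.75       671.9375     5,375.4998
  Σ                    750.7132     5,674.4403
P = 750.7132; Macaulay duration = 5,674.4403 / 750.7132 = 7.55873 half-year periods = 3.77937 years.
Modified duration = D_Mac / (1 + y) = 3.77937 / 1.05275 = 3.58999 years.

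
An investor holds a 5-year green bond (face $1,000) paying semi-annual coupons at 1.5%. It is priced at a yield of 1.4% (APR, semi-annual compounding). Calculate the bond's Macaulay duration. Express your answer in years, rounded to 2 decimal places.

Periodic yield y = 0.007. Discount each cash flow and weight by its period:
  t   CF        PV=CF/(1+0.007)^t    t·PV
  1         7.50         7.4479         7.4479
  2         7.50         7.3961        14.7922
  3         7.50         7.3447        22.0340
  4         7.50         7.2936        29.1745
  5         7.50         7.2429        36.2146
  6         7.50         7.1926        43.1555
  7         7.50         7.1426        49.9980
  8         7.50         7.0929        56.7434
  9         7.50         7.0436        63.3926
  10    1,007.50       939.6159     9,396.1588
  Σ                  1,004.8128     9,719.1115
Price P = Σ PV = 1,004.8128.
Macaulay duration = Σ(t·PV) / P = 9,719.1115 / 1,004.8128 = 9.67256 half-year periods.
In years: 9.67256 / 2 = 4.83628 years.

4.84 years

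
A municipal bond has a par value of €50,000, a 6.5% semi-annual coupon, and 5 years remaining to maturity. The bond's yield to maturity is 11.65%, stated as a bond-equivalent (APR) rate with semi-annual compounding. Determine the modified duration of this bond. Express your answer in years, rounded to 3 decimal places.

4.025 years

Periodic yield y = 0.05825. First find Macaulay duration:
  t   CF        PV=CF/(1+0.05825)^t    t·PV
  1     1,625.00     1,535.5540     1,535.5540
  2     1,625.00     1,451.0314     2,902.0628
  3     1,625.00     1,371.1613     4,113.4838
  4     1,625.00     1,295.6875     5,182.7499
  5     1,625.00     1,224.3680     6,121.8401
  6     1,625.00     1,156.9743     6,941.8456
  7     1,625.00     1,093.2901     7,653.0309
  8     1,625.00     1,033.1114     8,264.8911
  9     1,625.00       976.2451     8,786.2060
  10   51,625.00    29,307.4001   293,074.0009
  Σ                 40,444.8231   344,575.6651
P = 40,444.8231; Macaulay duration = 344,575.6651 / 40,444.8231 = 8.51965 half-year periods = 4.25982 years.
Modified duration = D_Mac / (1 + y) = 4.25982 / 1.05825 = 4.02535 years.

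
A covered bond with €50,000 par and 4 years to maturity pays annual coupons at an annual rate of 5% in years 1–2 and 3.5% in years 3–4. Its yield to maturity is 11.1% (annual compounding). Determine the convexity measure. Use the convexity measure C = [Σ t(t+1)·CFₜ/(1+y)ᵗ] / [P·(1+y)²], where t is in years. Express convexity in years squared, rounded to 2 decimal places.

With y = 0.111:
  t   CF        PV=CF/(1+0.111)^t    t·PV        t(t+1)·PV
  1     2,500.00     2,250.2250     2,250.2250       4,500.4500
  2     2,500.00     2,025.4051     4,050.8101      12,152.4304
  3     1,750.00     1,276.1328     3,828.3984      15,313.5936
  4    51,750.00    33,966.7597   135,867.0387     679,335.1933
  Σ                 39,518.5226   145,996.4722     711,301.6673
P = 39,518.5226.
Convexity = Σ t(t+1)·PV / [P·(1+y)²] = 711,301.6673 / (39,518.5226 × 1.234321) = 14.58227.

14.58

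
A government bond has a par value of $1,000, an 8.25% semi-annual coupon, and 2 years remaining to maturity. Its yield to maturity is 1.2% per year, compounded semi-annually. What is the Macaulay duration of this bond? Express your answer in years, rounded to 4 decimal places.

Periodic yield y = 0.006. Discount each cash flow and weight by its period:
  t   CF        PV=CF/(1+0.006)^t    t·PV
  1        41.25        41.0040        41.0040
  2        41.25        40.7594        81.5188
  3        41.25        40.5163       121.5490
  4     1,041.25     1,016.6304     4,066.5216
  Σ                  1,138.9101     4,310.5934
Price P = Σ PV = 1,138.9101.
Macaulay duration = Σ(t·PV) / P = 4,310.5934 / 1,138.9101 = 3.78484 half-year periods.
In years: 3.78484 / 2 = 1.89242 years.

1.8924 years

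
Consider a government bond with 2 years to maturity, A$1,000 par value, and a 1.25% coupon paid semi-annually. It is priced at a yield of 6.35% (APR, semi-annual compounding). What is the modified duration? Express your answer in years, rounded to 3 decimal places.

Periodic yield y = 0.03175. First find Macaulay duration:
  t   CF        PV=CF/(1+0.03175)^t    t·PV
  1         6.25         6.0577         6.0577
  2         6.25         5.8713        11.7425
  3         6.25         5.6906        17.0717
  4     1,006.25       887.9898     3,551.9592
  Σ                    905.6093     3,586.8312
P = 905.6093; Macaulay duration = 3,586.8312 / 905.6093 = 3.96068 half-year periods = 1.98034 years.
Modified duration = D_Mac / (1 + y) = 1.98034 / 1.03175 = 1.91940 years.

1.919 years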